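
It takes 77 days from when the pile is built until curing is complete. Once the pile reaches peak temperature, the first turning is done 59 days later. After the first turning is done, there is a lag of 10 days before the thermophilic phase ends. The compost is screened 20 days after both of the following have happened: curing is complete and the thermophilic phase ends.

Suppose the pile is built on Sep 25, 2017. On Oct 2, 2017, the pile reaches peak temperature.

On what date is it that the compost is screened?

Dec 31, 2017

The pile is built: Sep 25, 2017.
Curing is complete: Sep 25, 2017 + 77 days = Dec 11, 2017.
The pile reaches peak temperature: Oct 2, 2017.
The first turning is done: Oct 2, 2017 + 59 days = Nov 30, 2017.
The thermophilic phase ends: Nov 30, 2017 + 10 days = Dec 10, 2017.
Both prerequisites met — curing is complete (Dec 11, 2017), the thermophilic phase ends (Dec 10, 2017); the later is Dec 11, 2017.
The compost is screened: Dec 11, 2017 + 20 days = Dec 31, 2017.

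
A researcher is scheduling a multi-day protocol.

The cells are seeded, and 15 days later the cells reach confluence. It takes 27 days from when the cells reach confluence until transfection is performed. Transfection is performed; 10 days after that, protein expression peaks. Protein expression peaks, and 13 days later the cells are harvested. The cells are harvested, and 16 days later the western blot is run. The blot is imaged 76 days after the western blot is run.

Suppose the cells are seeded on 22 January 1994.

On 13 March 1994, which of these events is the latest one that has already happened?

Transfection is performed

The cells are seeded: Jan 22, 1994.
The cells reach confluence: Jan 22, 1994 + 15 days = Feb 6, 1994.
Transfection is performed: Feb 6, 1994 + 27 days = Mar 5, 1994.
Protein expression peaks: Mar 5, 1994 + 10 days = Mar 15, 1994.
The cells are harvested: Mar 15, 1994 + 13 days = Mar 28, 1994.
The western blot is run: Mar 28, 1994 + 16 days = Apr 13, 1994.
The blot is imaged: Apr 13, 1994 + 76 days = Jun 28, 1994.
Mar 13, 1994 falls between when transfection is performed (Mar 5, 1994) and when protein expression peaks (Mar 15, 1994).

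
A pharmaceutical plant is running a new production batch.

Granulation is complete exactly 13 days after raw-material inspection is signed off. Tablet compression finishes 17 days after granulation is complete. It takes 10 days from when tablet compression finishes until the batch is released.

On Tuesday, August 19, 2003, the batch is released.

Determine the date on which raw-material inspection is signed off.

Thursday, July 10, 2003

The batch is released: Aug 19, 2003.
Tablet compression finishes: Aug 19, 2003 − 10 days = Aug 9, 2003.
Granulation is complete: Aug 9, 2003 − 17 days = Jul 23, 2003.
Raw-material inspection is signed off: Jul 23, 2003 − 13 days = Jul 10, 2003.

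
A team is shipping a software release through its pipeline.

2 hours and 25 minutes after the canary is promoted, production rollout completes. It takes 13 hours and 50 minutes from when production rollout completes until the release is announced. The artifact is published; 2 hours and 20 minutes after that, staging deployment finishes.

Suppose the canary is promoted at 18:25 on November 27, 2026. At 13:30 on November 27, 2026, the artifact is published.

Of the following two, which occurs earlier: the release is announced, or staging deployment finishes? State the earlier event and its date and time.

Staging deployment finishes — 15:50 on November 27, 2026

The canary is promoted: 18:25 Nov 27, 2026.
Production rollout completes: 18:25 Nov 27, 2026 + 2h25m = 20:50 Nov 27, 2026.
The release is announced: 20:50 Nov 27, 2026 + 13h50m = 10:40 Nov 28, 2026.
The artifact is published: 13:30 Nov 27, 2026.
Staging deployment finishes: 13:30 Nov 27, 2026 + 2h20m = 15:50 Nov 27, 2026.
Comparing: the release is announced at 10:40 Nov 28, 2026 vs staging deployment finishes at 15:50 Nov 27, 2026. Earlier: staging deployment finishes.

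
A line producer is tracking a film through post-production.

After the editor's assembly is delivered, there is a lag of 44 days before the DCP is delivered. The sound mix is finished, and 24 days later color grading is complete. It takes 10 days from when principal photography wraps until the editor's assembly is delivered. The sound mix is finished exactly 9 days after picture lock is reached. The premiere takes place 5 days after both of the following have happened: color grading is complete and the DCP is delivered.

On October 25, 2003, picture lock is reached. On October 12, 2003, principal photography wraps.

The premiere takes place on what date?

December 10, 2003

Picture lock is reached: Oct 25, 2003.
The sound mix is finished: Oct 25, 2003 + 9 days = Nov 3, 2003.
Color grading is complete: Nov 3, 2003 + 24 days = Nov 27, 2003.
Principal photography wraps: Oct 12, 2003.
The editor's assembly is delivered: Oct 12, 2003 + 10 days = Oct 22, 2003.
The DCP is delivered: Oct 22, 2003 + 44 days = Dec 5, 2003.
Both prerequisites met — color grading is complete (Nov 27, 2003), the DCP is delivered (Dec 5, 2003); the later is Dec 5, 2003.
The premiere takes place: Dec 5, 2003 + 5 days = Dec 10, 2003.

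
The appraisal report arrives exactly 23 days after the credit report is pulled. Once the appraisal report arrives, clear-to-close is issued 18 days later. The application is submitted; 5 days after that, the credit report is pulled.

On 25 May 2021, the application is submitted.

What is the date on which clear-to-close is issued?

The application is submitted: May 25, 2021.
The credit report is pulled: May 25, 2021 + 5 days = May 30, 2021.
The appraisal report arrives: May 30, 2021 + 23 days = Jun 22, 2021.
Clear-to-close is issued: Jun 22, 2021 + 18 days = Jul 10, 2021.

10 July 2021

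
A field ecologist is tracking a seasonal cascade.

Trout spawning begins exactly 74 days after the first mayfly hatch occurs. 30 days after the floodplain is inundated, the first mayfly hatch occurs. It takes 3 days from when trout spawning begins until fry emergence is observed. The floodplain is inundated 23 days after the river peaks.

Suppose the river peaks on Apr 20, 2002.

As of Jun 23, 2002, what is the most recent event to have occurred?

The first mayfly hatch occurs

The river peaks: Apr 20, 2002.
The floodplain is inundated: Apr 20, 2002 + 23 days = May 13, 2002.
The first mayfly hatch occurs: May 13, 2002 + 30 days = Jun 12, 2002.
Trout spawning begins: Jun 12, 2002 + 74 days = Aug 25, 2002.
Fry emergence is observed: Aug 25, 2002 + 3 days = Aug 28, 2002.
Jun 23, 2002 falls between when the first mayfly hatch occurs (Jun 12, 2002) and when trout spawning begins (Aug 25, 2002).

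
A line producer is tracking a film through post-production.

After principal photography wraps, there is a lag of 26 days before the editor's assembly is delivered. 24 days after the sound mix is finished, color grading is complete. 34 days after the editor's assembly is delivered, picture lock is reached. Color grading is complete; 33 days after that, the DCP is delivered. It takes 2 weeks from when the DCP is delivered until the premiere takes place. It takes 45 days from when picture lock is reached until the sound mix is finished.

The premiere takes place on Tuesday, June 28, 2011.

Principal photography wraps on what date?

The premiere takes place: Jun 28, 2011.
The DCP is delivered: Jun 28, 2011 − 2 weeks = Jun 14, 2011.
Color grading is complete: Jun 14, 2011 − 33 days = May 12, 2011.
The sound mix is finished: May 12, 2011 − 24 days = Apr 18, 2011.
Picture lock is reached: Apr 18, 2011 − 45 days = Mar 4, 2011.
The editor's assembly is delivered: Mar 4, 2011 − 34 days = Jan 29, 2011.
Principal photography wraps: Jan 29, 2011 − 26 days = Jan 3, 2011.

Monday, January 3, 2011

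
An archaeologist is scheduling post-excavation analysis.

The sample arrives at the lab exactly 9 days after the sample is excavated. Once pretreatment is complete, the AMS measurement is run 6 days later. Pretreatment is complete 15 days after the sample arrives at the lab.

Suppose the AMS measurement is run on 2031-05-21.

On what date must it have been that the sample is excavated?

The AMS measurement is run: May 21, 2031.
Pretreatment is complete: May 21, 2031 − 6 days = May 15, 2031.
The sample arrives at the lab: May 15, 2031 − 15 days = Apr 30, 2031.
The sample is excavated: Apr 30, 2031 − 9 days = Apr 21, 2031.

2031-04-21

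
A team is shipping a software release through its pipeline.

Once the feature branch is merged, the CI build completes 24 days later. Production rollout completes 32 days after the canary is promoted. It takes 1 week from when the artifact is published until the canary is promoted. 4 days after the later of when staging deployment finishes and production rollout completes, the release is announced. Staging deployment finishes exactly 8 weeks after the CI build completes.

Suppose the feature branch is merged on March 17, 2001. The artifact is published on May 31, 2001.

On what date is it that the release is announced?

The feature branch is merged: Mar 17, 2001.
The CI build completes: Mar 17, 2001 + 24 days = Apr 10, 2001.
Staging deployment finishes: Apr 10, 2001 + 8 weeks = Jun 5, 2001.
The artifact is published: May 31, 2001.
The canary is promoted: May 31, 2001 + 1 week = Jun 7, 2001.
Production rollout completes: Jun 7, 2001 + 32 days = Jul 9, 2001.
Both prerequisites met — staging deployment finishes (Jun 5, 2001), production rollout completes (Jul 9, 2001); the later is Jul 9, 2001.
The release is announced: Jul 9, 2001 + 4 days = Jul 13, 2001.

July 13, 2001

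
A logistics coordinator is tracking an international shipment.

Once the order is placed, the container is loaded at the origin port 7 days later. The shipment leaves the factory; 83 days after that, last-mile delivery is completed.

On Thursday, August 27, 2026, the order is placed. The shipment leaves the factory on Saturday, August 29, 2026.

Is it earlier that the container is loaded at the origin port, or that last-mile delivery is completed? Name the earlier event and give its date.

The container is loaded at the origin port — Thursday, September 3, 2026

The order is placed: Aug 27, 2026.
The container is loaded at the origin port: Aug 27, 2026 + 7 days = Sep 3, 2026.
The shipment leaves the factory: Aug 29, 2026.
Last-mile delivery is completed: Aug 29, 2026 + 83 days = Nov 20, 2026.
Comparing: the container is loaded at the origin port on Sep 3, 2026 vs last-mile delivery is completed on Nov 20, 2026. Earlier: the container is loaded at the origin port.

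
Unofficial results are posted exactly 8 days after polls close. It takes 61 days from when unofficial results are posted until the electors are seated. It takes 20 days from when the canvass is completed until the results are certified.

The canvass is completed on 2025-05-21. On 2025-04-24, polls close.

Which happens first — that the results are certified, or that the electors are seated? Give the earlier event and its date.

The canvass is completed: May 21, 2025.
The results are certified: May 21, 2025 + 20 days = Jun 10, 2025.
Polls close: Apr 24, 2025.
Unofficial results are posted: Apr 24, 2025 + 8 days = May 2, 2025.
The electors are seated: May 2, 2025 + 61 days = Jul 2, 2025.
Comparing: the results are certified on Jun 10, 2025 vs the electors are seated on Jul 2, 2025. Earlier: the results are certified.

The results are certified — 2025-06-10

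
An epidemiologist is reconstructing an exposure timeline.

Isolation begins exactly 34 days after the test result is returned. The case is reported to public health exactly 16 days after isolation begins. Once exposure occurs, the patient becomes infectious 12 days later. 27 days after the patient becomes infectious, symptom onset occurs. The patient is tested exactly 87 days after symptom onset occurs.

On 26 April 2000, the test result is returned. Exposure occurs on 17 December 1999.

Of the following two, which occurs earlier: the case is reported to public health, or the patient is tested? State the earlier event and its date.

The test result is returned: Apr 26, 2000.
Isolation begins: Apr 26, 2000 + 34 days = May 30, 2000.
The case is reported to public health: May 30, 2000 + 16 days = Jun 15, 2000.
Exposure occurs: Dec 17, 1999.
The patient becomes infectious: Dec 17, 1999 + 12 days = Dec 29, 1999.
Symptom onset occurs: Dec 29, 1999 + 27 days = Jan 25, 2000.
The patient is tested: Jan 25, 2000 + 87 days = Apr 21, 2000.
Comparing: the case is reported to public health on Jun 15, 2000 vs the patient is tested on Apr 21, 2000. Earlier: the patient is tested.

The patient is tested — 21 April 2000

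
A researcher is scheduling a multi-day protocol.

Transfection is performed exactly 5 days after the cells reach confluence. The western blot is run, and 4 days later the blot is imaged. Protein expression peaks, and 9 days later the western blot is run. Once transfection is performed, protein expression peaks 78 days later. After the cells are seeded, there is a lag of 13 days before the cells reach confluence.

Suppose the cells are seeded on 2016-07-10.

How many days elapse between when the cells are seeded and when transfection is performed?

18 days

Causal path: the cells are seeded → the cells reach confluence → transfection is performed.
Total delay along the path: 13 + 5 = 18 days.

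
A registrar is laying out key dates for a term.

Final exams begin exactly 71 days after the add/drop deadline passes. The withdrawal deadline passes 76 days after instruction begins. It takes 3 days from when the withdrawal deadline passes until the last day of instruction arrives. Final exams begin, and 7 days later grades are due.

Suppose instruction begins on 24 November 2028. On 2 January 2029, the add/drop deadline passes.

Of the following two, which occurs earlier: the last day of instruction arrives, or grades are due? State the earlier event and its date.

The last day of instruction arrives — 11 February 2029

Instruction begins: Nov 24, 2028.
The withdrawal deadline passes: Nov 24, 2028 + 76 days = Feb 8, 2029.
The last day of instruction arrives: Feb 8, 2029 + 3 days = Feb 11, 2029.
The add/drop deadline passes: Jan 2, 2029.
Final exams begin: Jan 2, 2029 + 71 days = Mar 14, 2029.
Grades are due: Mar 14, 2029 + 7 days = Mar 21, 2029.
Comparing: the last day of instruction arrives on Feb 11, 2029 vs grades are due on Mar 21, 2029. Earlier: the last day of instruction arrives.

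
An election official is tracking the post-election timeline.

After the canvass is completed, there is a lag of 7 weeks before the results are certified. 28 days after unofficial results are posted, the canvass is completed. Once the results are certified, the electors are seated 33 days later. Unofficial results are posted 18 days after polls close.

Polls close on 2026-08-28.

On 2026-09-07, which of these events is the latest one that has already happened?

Polls close: Aug 28, 2026.
Unofficial results are posted: Aug 28, 2026 + 18 days = Sep 15, 2026.
The canvass is completed: Sep 15, 2026 + 28 days = Oct 13, 2026.
The results are certified: Oct 13, 2026 + 7 weeks = Dec 1, 2026.
The electors are seated: Dec 1, 2026 + 33 days = Jan 3, 2027.
Sep 7, 2026 falls between when polls close (Aug 28, 2026) and when unofficial results are posted (Sep 15, 2026).

Polls close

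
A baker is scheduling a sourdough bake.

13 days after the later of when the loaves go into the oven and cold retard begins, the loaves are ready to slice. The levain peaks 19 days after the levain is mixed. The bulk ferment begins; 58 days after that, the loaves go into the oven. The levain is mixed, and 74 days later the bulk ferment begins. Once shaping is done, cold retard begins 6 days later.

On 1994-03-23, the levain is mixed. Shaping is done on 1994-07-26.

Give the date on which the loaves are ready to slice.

1994-08-15

The levain is mixed: Mar 23, 1994.
The bulk ferment begins: Mar 23, 1994 + 74 days = Jun 5, 1994.
The loaves go into the oven: Jun 5, 1994 + 58 days = Aug 2, 1994.
Shaping is done: Jul 26, 1994.
Cold retard begins: Jul 26, 1994 + 6 days = Aug 1, 1994.
Both prerequisites met — the loaves go into the oven (Aug 2, 1994), cold retard begins (Aug 1, 1994); the later is Aug 2, 1994.
The loaves are ready to slice: Aug 2, 1994 + 13 days = Aug 15, 1994.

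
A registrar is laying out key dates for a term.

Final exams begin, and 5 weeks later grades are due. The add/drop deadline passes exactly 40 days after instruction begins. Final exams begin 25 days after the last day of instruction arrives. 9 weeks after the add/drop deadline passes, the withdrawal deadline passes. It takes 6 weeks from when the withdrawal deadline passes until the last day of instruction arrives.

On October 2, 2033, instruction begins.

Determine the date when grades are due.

Instruction begins: Oct 2, 2033.
The add/drop deadline passes: Oct 2, 2033 + 40 days = Nov 11, 2033.
The withdrawal deadline passes: Nov 11, 2033 + 9 weeks = Jan 13, 2034.
The last day of instruction arrives: Jan 13, 2034 + 6 weeks = Feb 24, 2034.
Final exams begin: Feb 24, 2034 + 25 days = Mar 21, 2034.
Grades are due: Mar 21, 2034 + 5 weeks = Apr 25, 2034.

April 25, 2034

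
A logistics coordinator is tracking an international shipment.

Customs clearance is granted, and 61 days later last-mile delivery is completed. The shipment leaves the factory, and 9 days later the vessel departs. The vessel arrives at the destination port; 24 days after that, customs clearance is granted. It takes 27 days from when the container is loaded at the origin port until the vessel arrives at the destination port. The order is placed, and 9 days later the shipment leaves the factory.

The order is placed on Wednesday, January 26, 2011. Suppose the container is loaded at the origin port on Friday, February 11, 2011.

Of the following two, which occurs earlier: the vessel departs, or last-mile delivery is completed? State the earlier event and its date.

The order is placed: Jan 26, 2011.
The shipment leaves the factory: Jan 26, 2011 + 9 days = Feb 4, 2011.
The vessel departs: Feb 4, 2011 + 9 days = Feb 13, 2011.
The container is loaded at the origin port: Feb 11, 2011.
The vessel arrives at the destination port: Feb 11, 2011 + 27 days = Mar 10, 2011.
Customs clearance is granted: Mar 10, 2011 + 24 days = Apr 3, 2011.
Last-mile delivery is completed: Apr 3, 2011 + 61 days = Jun 3, 2011.
Comparing: the vessel departs on Feb 13, 2011 vs last-mile delivery is completed on Jun 3, 2011. Earlier: the vessel departs.

The vessel departs — Sunday, February 13, 2011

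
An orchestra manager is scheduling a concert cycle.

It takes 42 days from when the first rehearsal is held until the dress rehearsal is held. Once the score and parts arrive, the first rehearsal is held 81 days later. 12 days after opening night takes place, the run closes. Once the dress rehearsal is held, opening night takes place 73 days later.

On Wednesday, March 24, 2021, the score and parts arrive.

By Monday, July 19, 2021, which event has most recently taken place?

The first rehearsal is held

The score and parts arrive: Mar 24, 2021.
The first rehearsal is held: Mar 24, 2021 + 81 days = Jun 13, 2021.
The dress rehearsal is held: Jun 13, 2021 + 42 days = Jul 25, 2021.
Opening night takes place: Jul 25, 2021 + 73 days = Oct 6, 2021.
The run closes: Oct 6, 2021 + 12 days = Oct 18, 2021.
Jul 19, 2021 falls between when the first rehearsal is held (Jun 13, 2021) and when the dress rehearsal is held (Jul 25, 2021).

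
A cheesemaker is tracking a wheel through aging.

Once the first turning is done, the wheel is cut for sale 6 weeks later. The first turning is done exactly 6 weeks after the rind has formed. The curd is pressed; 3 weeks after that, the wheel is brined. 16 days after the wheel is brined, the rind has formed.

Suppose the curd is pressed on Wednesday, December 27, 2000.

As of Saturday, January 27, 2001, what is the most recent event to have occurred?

The wheel is brined

The curd is pressed: Dec 27, 2000.
The wheel is brined: Dec 27, 2000 + 3 weeks = Jan 17, 2001.
The rind has formed: Jan 17, 2001 + 16 days = Feb 2, 2001.
The first turning is done: Feb 2, 2001 + 6 weeks = Mar 16, 2001.
The wheel is cut for sale: Mar 16, 2001 + 6 weeks = Apr 27, 2001.
Jan 27, 2001 falls between when the wheel is brined (Jan 17, 2001) and when the rind has formed (Feb 2, 2001).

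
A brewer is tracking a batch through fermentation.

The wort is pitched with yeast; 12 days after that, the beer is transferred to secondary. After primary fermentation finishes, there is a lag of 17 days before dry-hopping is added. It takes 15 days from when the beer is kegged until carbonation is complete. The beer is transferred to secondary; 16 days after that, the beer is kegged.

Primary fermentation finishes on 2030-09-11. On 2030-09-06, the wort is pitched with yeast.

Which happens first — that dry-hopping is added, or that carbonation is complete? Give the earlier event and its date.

Dry-hopping is added — 2030-09-28

Primary fermentation finishes: Sep 11, 2030.
Dry-hopping is added: Sep 11, 2030 + 17 days = Sep 28, 2030.
The wort is pitched with yeast: Sep 6, 2030.
The beer is transferred to secondary: Sep 6, 2030 + 12 days = Sep 18, 2030.
The beer is kegged: Sep 18, 2030 + 16 days = Oct 4, 2030.
Carbonation is complete: Oct 4, 2030 + 15 days = Oct 19, 2030.
Comparing: dry-hopping is added on Sep 28, 2030 vs carbonation is complete on Oct 19, 2030. Earlier: dry-hopping is added.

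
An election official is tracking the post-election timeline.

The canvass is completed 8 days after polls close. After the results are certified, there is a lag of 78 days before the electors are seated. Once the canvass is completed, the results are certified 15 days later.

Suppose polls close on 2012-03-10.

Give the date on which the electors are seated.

2012-06-19

Polls close: Mar 10, 2012.
The canvass is completed: Mar 10, 2012 + 8 days = Mar 18, 2012.
The results are certified: Mar 18, 2012 + 15 days = Apr 2, 2012.
The electors are seated: Apr 2, 2012 + 78 days = Jun 19, 2012.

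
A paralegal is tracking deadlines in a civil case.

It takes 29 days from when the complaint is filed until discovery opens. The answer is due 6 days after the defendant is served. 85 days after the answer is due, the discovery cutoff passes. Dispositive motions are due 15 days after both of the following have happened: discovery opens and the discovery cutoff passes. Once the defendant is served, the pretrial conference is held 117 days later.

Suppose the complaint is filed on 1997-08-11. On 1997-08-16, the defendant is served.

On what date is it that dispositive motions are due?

The complaint is filed: Aug 11, 1997.
Discovery opens: Aug 11, 1997 + 29 days = Sep 9, 1997.
The defendant is served: Aug 16, 1997.
The answer is due: Aug 16, 1997 + 6 days = Aug 22, 1997.
The discovery cutoff passes: Aug 22, 1997 + 85 days = Nov 15, 1997.
Both prerequisites met — discovery opens (Sep 9, 1997), the discovery cutoff passes (Nov 15, 1997); the later is Nov 15, 1997.
Dispositive motions are due: Nov 15, 1997 + 15 days = Nov 30, 1997.

1997-11-30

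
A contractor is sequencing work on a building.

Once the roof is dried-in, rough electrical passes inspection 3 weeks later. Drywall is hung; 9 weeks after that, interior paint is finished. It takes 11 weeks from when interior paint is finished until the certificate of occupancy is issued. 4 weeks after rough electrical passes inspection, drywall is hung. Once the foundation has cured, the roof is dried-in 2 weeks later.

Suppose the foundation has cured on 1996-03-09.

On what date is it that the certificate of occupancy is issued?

1996-09-28

The foundation has cured: Mar 9, 1996.
The roof is dried-in: Mar 9, 1996 + 2 weeks = Mar 23, 1996.
Rough electrical passes inspection: Mar 23, 1996 + 3 weeks = Apr 13, 1996.
Drywall is hung: Apr 13, 1996 + 4 weeks = May 11, 1996.
Interior paint is finished: May 11, 1996 + 9 weeks = Jul 13, 1996.
The certificate of occupancy is issued: Jul 13, 1996 + 11 weeks = Sep 28, 1996.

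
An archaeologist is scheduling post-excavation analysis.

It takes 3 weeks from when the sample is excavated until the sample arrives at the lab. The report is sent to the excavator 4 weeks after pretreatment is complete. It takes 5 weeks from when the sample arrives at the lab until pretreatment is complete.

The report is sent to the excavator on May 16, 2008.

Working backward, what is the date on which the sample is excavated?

The report is sent to the excavator: May 16, 2008.
Pretreatment is complete: May 16, 2008 − 4 weeks = Apr 18, 2008.
The sample arrives at the lab: Apr 18, 2008 − 5 weeks = Mar 14, 2008.
The sample is excavated: Mar 14, 2008 − 3 weeks = Feb 22, 2008.

Feb 22, 2008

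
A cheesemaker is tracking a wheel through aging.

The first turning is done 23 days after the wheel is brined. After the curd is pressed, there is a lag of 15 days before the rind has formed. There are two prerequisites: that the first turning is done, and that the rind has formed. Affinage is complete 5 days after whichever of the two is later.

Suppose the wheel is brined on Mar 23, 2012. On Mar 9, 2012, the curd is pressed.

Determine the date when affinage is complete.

Apr 20, 2012

The wheel is brined: Mar 23, 2012.
The first turning is done: Mar 23, 2012 + 23 days = Apr 15, 2012.
The curd is pressed: Mar 9, 2012.
The rind has formed: Mar 9, 2012 + 15 days = Mar 24, 2012.
Both prerequisites met — the first turning is done (Apr 15, 2012), the rind has formed (Mar 24, 2012); the later is Apr 15, 2012.
Affinage is complete: Apr 15, 2012 + 5 days = Apr 20, 2012.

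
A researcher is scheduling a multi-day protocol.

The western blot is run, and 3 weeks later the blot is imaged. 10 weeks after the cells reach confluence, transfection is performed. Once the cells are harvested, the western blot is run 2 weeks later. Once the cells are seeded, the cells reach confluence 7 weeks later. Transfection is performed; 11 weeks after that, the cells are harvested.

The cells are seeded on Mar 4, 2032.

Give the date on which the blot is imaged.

The cells are seeded: Mar 4, 2032.
The cells reach confluence: Mar 4, 2032 + 7 weeks = Apr 22, 2032.
Transfection is performed: Apr 22, 2032 + 10 weeks = Jul 1, 2032.
The cells are harvested: Jul 1, 2032 + 11 weeks = Sep 16, 2032.
The western blot is run: Sep 16, 2032 + 2 weeks = Sep 30, 2032.
The blot is imaged: Sep 30, 2032 + 3 weeks = Oct 21, 2032.

Oct 21, 2032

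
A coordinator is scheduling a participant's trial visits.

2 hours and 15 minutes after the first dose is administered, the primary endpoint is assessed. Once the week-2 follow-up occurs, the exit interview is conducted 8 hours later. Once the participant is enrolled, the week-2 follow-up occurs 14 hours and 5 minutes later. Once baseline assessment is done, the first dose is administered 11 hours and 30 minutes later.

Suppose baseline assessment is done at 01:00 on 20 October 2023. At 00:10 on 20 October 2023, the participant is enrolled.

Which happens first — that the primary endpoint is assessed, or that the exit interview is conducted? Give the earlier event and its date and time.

The primary endpoint is assessed — 14:45 on 20 October 2023

Baseline assessment is done: 01:00 Oct 20, 2023.
The first dose is administered: 01:00 Oct 20, 2023 + 11h30m = 12:30 Oct 20, 2023.
The primary endpoint is assessed: 12:30 Oct 20, 2023 + 2h15m = 14:45 Oct 20, 2023.
The participant is enrolled: 00:10 Oct 20, 2023.
The week-2 follow-up occurs: 00:10 Oct 20, 2023 + 14h05m = 14:15 Oct 20, 2023.
The exit interview is conducted: 14:15 Oct 20, 2023 + 8h = 22:15 Oct 20, 2023.
Comparing: the primary endpoint is assessed at 14:45 Oct 20, 2023 vs the exit interview is conducted at 22:15 Oct 20, 2023. Earlier: the primary endpoint is assessed.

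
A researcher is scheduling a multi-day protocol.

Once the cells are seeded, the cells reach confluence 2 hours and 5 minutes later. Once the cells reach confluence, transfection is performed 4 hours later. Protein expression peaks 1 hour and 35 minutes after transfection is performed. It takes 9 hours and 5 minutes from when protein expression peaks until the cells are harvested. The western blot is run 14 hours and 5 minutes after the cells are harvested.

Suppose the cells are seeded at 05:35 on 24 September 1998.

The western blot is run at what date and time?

12:25 on 25 September 1998

The cells are seeded: 05:35 Sep 24, 1998.
The cells reach confluence: 05:35 Sep 24, 1998 + 2h05m = 07:40 Sep 24, 1998.
Transfection is performed: 07:40 Sep 24, 1998 + 4h = 11:40 Sep 24, 1998.
Protein expression peaks: 11:40 Sep 24, 1998 + 1h35m = 13:15 Sep 24, 1998.
The cells are harvested: 13:15 Sep 24, 1998 + 9h05m = 22:20 Sep 24, 1998.
The western blot is run: 22:20 Sep 24, 1998 + 14h05m = 12:25 Sep 25, 1998.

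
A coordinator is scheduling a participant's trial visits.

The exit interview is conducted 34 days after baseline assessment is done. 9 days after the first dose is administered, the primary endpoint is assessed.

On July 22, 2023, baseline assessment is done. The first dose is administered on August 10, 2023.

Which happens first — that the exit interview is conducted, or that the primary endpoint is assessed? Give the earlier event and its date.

Baseline assessment is done: Jul 22, 2023.
The exit interview is conducted: Jul 22, 2023 + 34 days = Aug 25, 2023.
The first dose is administered: Aug 10, 2023.
The primary endpoint is assessed: Aug 10, 2023 + 9 days = Aug 19, 2023.
Comparing: the exit interview is conducted on Aug 25, 2023 vs the primary endpoint is assessed on Aug 19, 2023. Earlier: the primary endpoint is assessed.

The primary endpoint is assessed — August 19, 2023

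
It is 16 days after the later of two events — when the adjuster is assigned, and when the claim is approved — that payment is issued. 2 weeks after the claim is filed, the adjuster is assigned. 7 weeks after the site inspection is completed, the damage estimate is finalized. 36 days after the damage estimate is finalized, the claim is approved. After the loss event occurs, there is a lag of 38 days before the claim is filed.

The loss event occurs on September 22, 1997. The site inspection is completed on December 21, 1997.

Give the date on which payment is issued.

The loss event occurs: Sep 22, 1997.
The claim is filed: Sep 22, 1997 + 38 days = Oct 30, 1997.
The adjuster is assigned: Oct 30, 1997 + 2 weeks = Nov 13, 1997.
The site inspection is completed: Dec 21, 1997.
The damage estimate is finalized: Dec 21, 1997 + 7 weeks = Feb 8, 1998.
The claim is approved: Feb 8, 1998 + 36 days = Mar 16, 1998.
Both prerequisites met — the adjuster is assigned (Nov 13, 1997), the claim is approved (Mar 16, 1998); the later is Mar 16, 1998.
Payment is issued: Mar 16, 1998 + 16 days = Apr 1, 1998.

April 1, 1998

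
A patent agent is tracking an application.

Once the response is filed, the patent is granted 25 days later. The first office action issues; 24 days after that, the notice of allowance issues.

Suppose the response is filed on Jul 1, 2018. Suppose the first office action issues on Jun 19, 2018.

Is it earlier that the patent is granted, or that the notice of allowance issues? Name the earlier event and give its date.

The notice of allowance issues — Jul 13, 2018

The response is filed: Jul 1, 2018.
The patent is granted: Jul 1, 2018 + 25 days = Jul 26, 2018.
The first office action issues: Jun 19, 2018.
The notice of allowance issues: Jun 19, 2018 + 24 days = Jul 13, 2018.
Comparing: the patent is granted on Jul 26, 2018 vs the notice of allowance issues on Jul 13, 2018. Earlier: the notice of allowance issues.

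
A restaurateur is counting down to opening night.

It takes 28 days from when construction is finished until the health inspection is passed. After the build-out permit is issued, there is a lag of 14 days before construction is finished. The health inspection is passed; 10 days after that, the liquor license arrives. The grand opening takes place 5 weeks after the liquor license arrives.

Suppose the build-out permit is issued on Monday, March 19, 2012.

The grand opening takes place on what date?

Thursday, June 14, 2012

The build-out permit is issued: Mar 19, 2012.
Construction is finished: Mar 19, 2012 + 14 days = Apr 2, 2012.
The health inspection is passed: Apr 2, 2012 + 28 days = Apr 30, 2012.
The liquor license arrives: Apr 30, 2012 + 10 days = May 10, 2012.
The grand opening takes place: May 10, 2012 + 5 weeks = Jun 14, 2012.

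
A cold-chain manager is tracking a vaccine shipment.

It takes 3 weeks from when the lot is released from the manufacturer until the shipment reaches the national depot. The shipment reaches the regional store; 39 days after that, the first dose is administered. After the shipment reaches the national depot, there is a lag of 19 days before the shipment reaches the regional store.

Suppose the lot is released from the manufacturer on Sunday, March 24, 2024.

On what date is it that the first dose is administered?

The lot is released from the manufacturer: Mar 24, 2024.
The shipment reaches the national depot: Mar 24, 2024 + 3 weeks = Apr 14, 2024.
The shipment reaches the regional store: Apr 14, 2024 + 19 days = May 3, 2024.
The first dose is administered: May 3, 2024 + 39 days = Jun 11, 2024.

Tuesday, June 11, 2024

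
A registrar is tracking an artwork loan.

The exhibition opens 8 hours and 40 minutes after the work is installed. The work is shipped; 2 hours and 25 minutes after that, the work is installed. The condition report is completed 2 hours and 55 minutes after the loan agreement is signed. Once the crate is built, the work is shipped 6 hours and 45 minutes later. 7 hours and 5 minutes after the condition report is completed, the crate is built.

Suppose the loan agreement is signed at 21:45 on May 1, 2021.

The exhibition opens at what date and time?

The loan agreement is signed: 21:45 May 1, 2021.
The condition report is completed: 21:45 May 1, 2021 + 2h55m = 00:40 May 2, 2021.
The crate is built: 00:40 May 2, 2021 + 7h05m = 07:45 May 2, 2021.
The work is shipped: 07:45 May 2, 2021 + 6h45m = 14:30 May 2, 2021.
The work is installed: 14:30 May 2, 2021 + 2h25m = 16:55 May 2, 2021.
The exhibition opens: 16:55 May 2, 2021 + 8h40m = 01:35 May 3, 2021.

01:35 on May 3, 2021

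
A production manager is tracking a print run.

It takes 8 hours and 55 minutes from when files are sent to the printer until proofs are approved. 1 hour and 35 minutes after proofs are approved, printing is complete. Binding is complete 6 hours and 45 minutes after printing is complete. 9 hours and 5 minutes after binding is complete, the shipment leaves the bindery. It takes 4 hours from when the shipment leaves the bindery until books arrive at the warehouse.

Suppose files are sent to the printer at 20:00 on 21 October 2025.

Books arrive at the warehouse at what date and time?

Files are sent to the printer: 20:00 Oct 21, 2025.
Proofs are approved: 20:00 Oct 21, 2025 + 8h55m = 04:55 Oct 22, 2025.
Printing is complete: 04:55 Oct 22, 2025 + 1h35m = 06:30 Oct 22, 2025.
Binding is complete: 06:30 Oct 22, 2025 + 6h45m = 13:15 Oct 22, 2025.
The shipment leaves the bindery: 13:15 Oct 22, 2025 + 9h05m = 22:20 Oct 22, 2025.
Books arrive at the warehouse: 22:20 Oct 22, 2025 + 4h = 02:20 Oct 23, 2025.

02:20 on 23 October 2025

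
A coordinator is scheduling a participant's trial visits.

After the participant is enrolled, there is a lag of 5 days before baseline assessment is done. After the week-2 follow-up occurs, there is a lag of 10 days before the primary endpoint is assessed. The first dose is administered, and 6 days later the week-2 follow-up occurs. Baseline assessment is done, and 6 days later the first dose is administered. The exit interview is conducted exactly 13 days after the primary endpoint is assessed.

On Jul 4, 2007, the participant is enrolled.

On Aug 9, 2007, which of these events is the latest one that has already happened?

The primary endpoint is assessed

The participant is enrolled: Jul 4, 2007.
Baseline assessment is done: Jul 4, 2007 + 5 days = Jul 9, 2007.
The first dose is administered: Jul 9, 2007 + 6 days = Jul 15, 2007.
The week-2 follow-up occurs: Jul 15, 2007 + 6 days = Jul 21, 2007.
The primary endpoint is assessed: Jul 21, 2007 + 10 days = Jul 31, 2007.
The exit interview is conducted: Jul 31, 2007 + 13 days = Aug 13, 2007.
Aug 9, 2007 falls between when the primary endpoint is assessed (Jul 31, 2007) and when the exit interview is conducted (Aug 13, 2007).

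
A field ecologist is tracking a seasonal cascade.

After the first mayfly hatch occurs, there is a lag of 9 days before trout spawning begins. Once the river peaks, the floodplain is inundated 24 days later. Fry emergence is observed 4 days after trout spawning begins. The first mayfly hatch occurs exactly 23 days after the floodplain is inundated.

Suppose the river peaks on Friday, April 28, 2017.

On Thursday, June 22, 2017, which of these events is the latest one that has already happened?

The river peaks: Apr 28, 2017.
The floodplain is inundated: Apr 28, 2017 + 24 days = May 22, 2017.
The first mayfly hatch occurs: May 22, 2017 + 23 days = Jun 14, 2017.
Trout spawning begins: Jun 14, 2017 + 9 days = Jun 23, 2017.
Fry emergence is observed: Jun 23, 2017 + 4 days = Jun 27, 2017.
Jun 22, 2017 falls between when the first mayfly hatch occurs (Jun 14, 2017) and when trout spawning begins (Jun 23, 2017).

The first mayfly hatch occurs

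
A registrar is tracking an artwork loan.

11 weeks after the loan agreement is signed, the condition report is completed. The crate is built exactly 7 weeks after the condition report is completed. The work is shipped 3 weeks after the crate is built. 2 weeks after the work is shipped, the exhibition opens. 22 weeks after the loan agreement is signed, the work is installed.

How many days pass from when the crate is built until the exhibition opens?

Causal path: the crate is built → the work is shipped → the exhibition opens.
Total delay along the path: 3 + 2 weeks = 5 weeks = 35 days.

35 days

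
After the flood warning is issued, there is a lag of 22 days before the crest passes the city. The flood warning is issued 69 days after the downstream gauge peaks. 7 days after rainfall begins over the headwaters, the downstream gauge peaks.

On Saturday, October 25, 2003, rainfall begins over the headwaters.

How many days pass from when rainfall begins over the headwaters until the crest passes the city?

98 days

Causal path: rainfall begins over the headwaters → the downstream gauge peaks → the flood warning is issued → the crest passes the city.
Total delay along the path: 7 + 69 + 22 = 98 days.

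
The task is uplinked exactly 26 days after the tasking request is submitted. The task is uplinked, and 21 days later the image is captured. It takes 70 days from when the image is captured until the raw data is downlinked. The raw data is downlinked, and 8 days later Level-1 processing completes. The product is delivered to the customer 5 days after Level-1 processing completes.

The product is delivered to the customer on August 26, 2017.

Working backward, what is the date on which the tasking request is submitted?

The product is delivered to the customer: Aug 26, 2017.
Level-1 processing completes: Aug 26, 2017 − 5 days = Aug 21, 2017.
The raw data is downlinked: Aug 21, 2017 − 8 days = Aug 13, 2017.
The image is captured: Aug 13, 2017 − 70 days = Jun 4, 2017.
The task is uplinked: Jun 4, 2017 − 21 days = May 14, 2017.
The tasking request is submitted: May 14, 2017 − 26 days = Apr 18, 2017.

April 18, 2017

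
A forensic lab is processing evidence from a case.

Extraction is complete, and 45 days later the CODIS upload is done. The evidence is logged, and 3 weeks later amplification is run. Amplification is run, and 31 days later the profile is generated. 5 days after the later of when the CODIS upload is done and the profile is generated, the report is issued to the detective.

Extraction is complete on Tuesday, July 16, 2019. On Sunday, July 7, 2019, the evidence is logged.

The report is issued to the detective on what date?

Extraction is complete: Jul 16, 2019.
The CODIS upload is done: Jul 16, 2019 + 45 days = Aug 30, 2019.
The evidence is logged: Jul 7, 2019.
Amplification is run: Jul 7, 2019 + 3 weeks = Jul 28, 2019.
The profile is generated: Jul 28, 2019 + 31 days = Aug 28, 2019.
Both prerequisites met — the CODIS upload is done (Aug 30, 2019), the profile is generated (Aug 28, 2019); the later is Aug 30, 2019.
The report is issued to the detective: Aug 30, 2019 + 5 days = Sep 4, 2019.

Wednesday, September 4, 2019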